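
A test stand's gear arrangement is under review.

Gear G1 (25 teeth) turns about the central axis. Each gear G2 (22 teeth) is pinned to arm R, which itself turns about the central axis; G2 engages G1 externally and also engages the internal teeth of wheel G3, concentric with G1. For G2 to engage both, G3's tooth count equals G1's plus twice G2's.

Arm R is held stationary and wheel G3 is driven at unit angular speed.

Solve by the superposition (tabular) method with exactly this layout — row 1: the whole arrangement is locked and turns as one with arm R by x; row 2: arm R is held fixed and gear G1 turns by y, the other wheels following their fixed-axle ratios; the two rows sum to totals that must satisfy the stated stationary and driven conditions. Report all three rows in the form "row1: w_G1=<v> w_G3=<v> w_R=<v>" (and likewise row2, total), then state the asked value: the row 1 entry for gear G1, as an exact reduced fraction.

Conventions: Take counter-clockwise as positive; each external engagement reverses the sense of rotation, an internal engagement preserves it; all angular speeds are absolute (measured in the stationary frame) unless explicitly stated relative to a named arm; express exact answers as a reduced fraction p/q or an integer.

planetary set (25T centre, 22T on arm, 69T internal) — Willis relation
superposition row 1 [locked train]: every member turns x
row 2 — arm fixed, fixed-axis ratios: sun y, ring −(25/69)·y, arm 0
boundary: total ω_arm = x = 0 and total ω_ring = x − (25/69)·y = 1  ⇒  y = -69/25, x = 0
row 2 ring = −(25/69)·(-69/25) = 1
totals (row 1 + row 2): sun 0 + (-69/25) = -69/25, ring 0 + 1 = 1, arm 0 + 0 = 0
asked cell (row1, sun) = 0

row1: w_G1=0 w_G3=0 w_R=0
row2: w_G1=-69/25 w_G3=1 w_R=0
total: w_G1=-69/25 w_G3=1 w_R=0
asked value: 0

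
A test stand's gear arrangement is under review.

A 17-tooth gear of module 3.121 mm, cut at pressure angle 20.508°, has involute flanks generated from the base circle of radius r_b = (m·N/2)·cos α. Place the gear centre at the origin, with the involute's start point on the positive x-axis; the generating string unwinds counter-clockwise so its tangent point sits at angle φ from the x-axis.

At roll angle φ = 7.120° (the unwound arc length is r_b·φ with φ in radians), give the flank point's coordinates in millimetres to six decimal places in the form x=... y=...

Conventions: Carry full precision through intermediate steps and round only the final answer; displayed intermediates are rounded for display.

x=25.038321 y=0.015869

topology: single-mesh involute geometry — m = 3.121, N = 17
pitch radius r_p = m·N/2 = 3.121·17/2 = 26.528500
base radius r_b = r_p·cos α = 26.528500·cos 20.508° = 24.847211
roll angle φ = 7.120° = 0.12426744 rad
x = r_b·(cos φ + φ·sin φ) = 25.038321
y = r_b·(sin φ − φ·cos φ) = 0.015869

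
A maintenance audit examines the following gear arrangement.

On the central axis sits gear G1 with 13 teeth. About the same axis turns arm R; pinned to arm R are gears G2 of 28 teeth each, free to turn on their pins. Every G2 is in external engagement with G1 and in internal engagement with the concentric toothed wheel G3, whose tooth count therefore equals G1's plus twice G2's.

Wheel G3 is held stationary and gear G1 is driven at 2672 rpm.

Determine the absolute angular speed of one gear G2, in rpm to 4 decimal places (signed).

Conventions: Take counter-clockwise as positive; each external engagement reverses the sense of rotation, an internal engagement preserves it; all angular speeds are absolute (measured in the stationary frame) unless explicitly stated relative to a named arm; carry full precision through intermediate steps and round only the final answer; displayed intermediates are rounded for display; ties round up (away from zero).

topology: planetary set — G1 13T / G2 28T / G3 69T, arm = carrier (Willis)
normalise by the input: solve with ω_sun = 1, then scale by 2672 rpm
ring teeth: 13 + 2·28 = 69
13(ω_sun−ω_arm) = −69(ω_ring−ω_arm),  ω_ring = 0, ω_sun = 1
13(1−ω_arm) = −69(0−ω_arm)  ⇒  82·ω_arm = 13  ⇒  ω_arm = 13/82
sun–planet mesh: 13·(1−13/82) = −28·(ω_p−ω_arm)  ⇒  ω_p−ω_arm = -897/2296
ω_p = 13/82 − 897/2296 = -13/56
scale: ω_p = -13/56 × 2672 rpm = -620.2857 rpm

-620.2857 rpm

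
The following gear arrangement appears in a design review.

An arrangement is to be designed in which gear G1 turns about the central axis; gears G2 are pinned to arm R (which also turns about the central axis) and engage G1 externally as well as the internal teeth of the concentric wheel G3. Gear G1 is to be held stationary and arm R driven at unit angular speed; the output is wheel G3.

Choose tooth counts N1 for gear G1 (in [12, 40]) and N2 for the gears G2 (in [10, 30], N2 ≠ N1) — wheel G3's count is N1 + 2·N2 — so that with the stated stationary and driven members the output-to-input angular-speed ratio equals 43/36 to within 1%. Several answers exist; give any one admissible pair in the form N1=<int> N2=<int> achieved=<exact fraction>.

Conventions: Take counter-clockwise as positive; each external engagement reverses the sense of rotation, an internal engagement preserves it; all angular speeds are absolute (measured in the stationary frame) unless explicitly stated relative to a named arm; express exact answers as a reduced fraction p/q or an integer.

class = planetary set [ratio 43/36 wanted; Willis about the carrier]
Willis with ω_sun = 0: ω_ring/ω_arm = (N1+N3)/N3; set equal to 43/36  ⇒  N3/N1 = 1/(43/36 − 1) = 36/7
N3 = N1 + 2·N2  ⇒  N2/N1 = (N3/N1 − 1)/2 = (36/7 − 1)/2 = 29/14
smallest multiple with N1 ≥ 12 and N2 ≥ 10: k = 1  ⇒  N1 = 1·14 = 14, N2 = 1·29 = 29 (N1 ≤ 40, N2 ≤ 30, N2 ≠ N1 ✓), N3 = 14 + 2·29 = 72
check: (N1+N3)/N3 with N1 = 14, N3 = 72 gives 43/36; |achieved − target| = 0 ≤ 43/3600 ✓

N1=14 N2=29 achieved=43/36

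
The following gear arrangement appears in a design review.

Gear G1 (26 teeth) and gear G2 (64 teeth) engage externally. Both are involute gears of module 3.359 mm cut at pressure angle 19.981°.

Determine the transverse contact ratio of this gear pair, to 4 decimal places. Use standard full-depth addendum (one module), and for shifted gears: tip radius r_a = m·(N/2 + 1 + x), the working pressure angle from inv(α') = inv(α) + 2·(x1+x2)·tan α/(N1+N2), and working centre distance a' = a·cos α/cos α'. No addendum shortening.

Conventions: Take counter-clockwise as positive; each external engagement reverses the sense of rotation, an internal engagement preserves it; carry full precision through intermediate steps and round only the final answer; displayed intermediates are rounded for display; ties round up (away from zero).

1.7087

single-mesh involute tooth geometry (26T engaging 64T at module 3.359)
base radii: r_b1 = 41.038508, r_b2 = 101.017866
tip radii: r_a1 = 47.026000, r_a2 = 110.847000
no profile shift: α' = α, a' = a
action lengths: √(r_a1²−r_b1²) = 22.962699, √(r_a2²−r_b2²) = 45.633849
base pitch p_b = π·m·cos α = 9.917406
CR = (22.962699 + 45.633849 − 151.155000·sin 19.98100°)/9.917406 = 1.708672
contact ratio ≈ 1.7087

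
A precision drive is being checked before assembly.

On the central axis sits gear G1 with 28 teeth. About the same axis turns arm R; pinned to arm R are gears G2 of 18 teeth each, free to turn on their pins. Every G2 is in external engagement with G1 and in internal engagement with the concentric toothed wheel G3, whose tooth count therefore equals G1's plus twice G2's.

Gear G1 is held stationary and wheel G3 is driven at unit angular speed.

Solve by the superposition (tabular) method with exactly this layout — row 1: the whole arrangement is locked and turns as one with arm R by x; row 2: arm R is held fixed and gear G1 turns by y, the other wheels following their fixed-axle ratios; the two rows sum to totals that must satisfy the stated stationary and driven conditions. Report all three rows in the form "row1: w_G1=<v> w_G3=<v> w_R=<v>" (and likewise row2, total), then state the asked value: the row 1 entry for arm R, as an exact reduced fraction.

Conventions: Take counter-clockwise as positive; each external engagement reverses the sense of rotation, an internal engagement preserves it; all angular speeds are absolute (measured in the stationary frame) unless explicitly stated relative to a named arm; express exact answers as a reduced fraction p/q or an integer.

row1: w_G1=16/23 w_G3=16/23 w_R=16/23
row2: w_G1=-16/23 w_G3=7/23 w_R=0
total: w_G1=0 w_G3=1 w_R=16/23
asked value: 16/23

class = planetary set [G3 = 28+2·18 = 64; Willis about the carrier]
row 1: whole set turns with the arm by x
row 2 — arm fixed, fixed-axis ratios: sun y, ring −(28/64)·y, arm 0
boundary: total ω_sun = x + y = 0 and total ω_ring = x − (28/64)·y = 1  ⇒  y = -16/23, x = 16/23
row 2 ring = −(28/64)·(-16/23) = 7/23
totals (row 1 + row 2): sun 16/23 + (-16/23) = 0, ring 16/23 + 7/23 = 1, arm 16/23 + 0 = 16/23
asked cell (row1, arm) = 16/23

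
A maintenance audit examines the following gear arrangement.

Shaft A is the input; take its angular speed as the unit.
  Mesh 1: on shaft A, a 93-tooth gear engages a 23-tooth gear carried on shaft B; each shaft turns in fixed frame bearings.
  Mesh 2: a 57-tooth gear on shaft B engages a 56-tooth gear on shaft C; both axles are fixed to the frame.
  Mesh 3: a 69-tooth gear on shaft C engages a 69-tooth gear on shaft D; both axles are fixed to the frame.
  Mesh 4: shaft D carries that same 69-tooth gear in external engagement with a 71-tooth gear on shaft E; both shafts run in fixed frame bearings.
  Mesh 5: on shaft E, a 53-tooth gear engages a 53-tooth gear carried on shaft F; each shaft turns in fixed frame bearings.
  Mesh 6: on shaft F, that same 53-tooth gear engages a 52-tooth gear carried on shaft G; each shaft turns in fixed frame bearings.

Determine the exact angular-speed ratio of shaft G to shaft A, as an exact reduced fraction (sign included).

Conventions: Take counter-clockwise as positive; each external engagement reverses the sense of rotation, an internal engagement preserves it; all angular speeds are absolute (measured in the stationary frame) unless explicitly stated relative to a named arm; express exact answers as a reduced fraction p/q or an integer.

842859/206752

class = fixed-axis compound train [6 meshes; 6 ratios multiply, 6 sense flips]
mesh 1 [93T→23T]: running ratio 93/23, sense −
mesh 2 [57T→56T]: running ratio 5301/1288, sense +
mesh 3 [69T→69T]: running ratio 5301/1288, sense −
mesh 4 [69T→71T]: running ratio 15903/3976, sense +
mesh 5 [53T→53T]: running ratio 15903/3976, sense −
mesh 6 [53T→52T]: running ratio 842859/206752, sense +
ω_out/ω_in = 842859/206752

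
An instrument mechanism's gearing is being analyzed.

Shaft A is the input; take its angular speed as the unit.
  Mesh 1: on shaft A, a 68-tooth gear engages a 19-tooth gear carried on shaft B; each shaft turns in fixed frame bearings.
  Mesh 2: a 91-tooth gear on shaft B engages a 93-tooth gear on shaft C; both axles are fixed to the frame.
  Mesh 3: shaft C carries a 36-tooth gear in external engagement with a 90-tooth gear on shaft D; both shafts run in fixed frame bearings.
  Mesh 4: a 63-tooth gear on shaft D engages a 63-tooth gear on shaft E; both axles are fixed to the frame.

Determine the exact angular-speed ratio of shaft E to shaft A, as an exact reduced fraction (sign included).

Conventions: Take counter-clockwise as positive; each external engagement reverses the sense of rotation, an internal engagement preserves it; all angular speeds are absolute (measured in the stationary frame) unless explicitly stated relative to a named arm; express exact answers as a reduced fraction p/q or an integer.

12376/8835

class = fixed-axis compound train [4 meshes; 4 ratios multiply, 4 sense flips]
mesh 1 [68T→19T]: running ratio 68/19, sense −
mesh 2 [91T→93T]: running ratio 6188/1767, sense +
mesh 3 [36T→90T]: running ratio 12376/8835, sense −
mesh 4 [63T→63T]: running ratio 12376/8835, sense +
ω_out/ω_in = 12376/8835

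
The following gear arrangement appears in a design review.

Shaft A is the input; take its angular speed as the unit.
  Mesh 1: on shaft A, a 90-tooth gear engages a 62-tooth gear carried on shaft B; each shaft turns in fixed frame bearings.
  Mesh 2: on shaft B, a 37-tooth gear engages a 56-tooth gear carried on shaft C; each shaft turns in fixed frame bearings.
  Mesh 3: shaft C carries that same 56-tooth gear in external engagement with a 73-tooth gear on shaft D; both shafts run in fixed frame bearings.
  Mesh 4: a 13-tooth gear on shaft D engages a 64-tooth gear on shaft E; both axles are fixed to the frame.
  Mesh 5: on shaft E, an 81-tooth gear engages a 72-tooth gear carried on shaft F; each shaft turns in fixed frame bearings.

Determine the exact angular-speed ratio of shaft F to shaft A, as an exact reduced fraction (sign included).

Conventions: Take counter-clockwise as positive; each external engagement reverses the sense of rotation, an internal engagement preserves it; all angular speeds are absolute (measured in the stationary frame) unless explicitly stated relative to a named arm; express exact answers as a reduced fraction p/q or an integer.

class = fixed-axis compound train [5 meshes; 5 ratios multiply, 5 sense flips]
mesh 1 [90T→62T]: running ratio 45/31, sense −
mesh 2 [37T→56T]: running ratio 1665/1736, sense +
mesh 3 [56T→73T]: running ratio 1665/2263, sense −
mesh 4 [13T→64T]: running ratio 21645/144832, sense +
mesh 5 [81T→72T]: running ratio 194805/1158656, sense −
ω_out/ω_in = -194805/1158656

-194805/1158656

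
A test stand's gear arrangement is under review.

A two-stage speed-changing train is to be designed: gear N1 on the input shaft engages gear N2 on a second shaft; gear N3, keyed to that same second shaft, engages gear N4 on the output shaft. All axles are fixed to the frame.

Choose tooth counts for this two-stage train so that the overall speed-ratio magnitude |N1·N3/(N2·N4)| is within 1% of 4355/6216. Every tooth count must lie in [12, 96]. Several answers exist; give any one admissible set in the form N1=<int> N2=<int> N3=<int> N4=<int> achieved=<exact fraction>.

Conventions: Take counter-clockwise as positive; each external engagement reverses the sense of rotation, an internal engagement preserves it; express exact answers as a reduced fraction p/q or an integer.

topology: fixed-axis compound train — 2 stages, target 4355/6216
target = 4355/6216 in lowest terms: an exact hit needs N1·N3 = k·4355 and N2·N4 = k·6216 for one integer k, every count in [12, 96]; additionally prefer no 1:1 stage (N1 ≠ N2, N3 ≠ N4)
k = 1: N1·N3 = 4355 = 65·67, N2·N4 = 6216 = 74·84
achieved = 65·67/(74·84) = 4355/6216; |achieved − target| = 0 ≤ 871/124320 ✓

N1=65 N2=74 N3=67 N4=84 achieved=4355/6216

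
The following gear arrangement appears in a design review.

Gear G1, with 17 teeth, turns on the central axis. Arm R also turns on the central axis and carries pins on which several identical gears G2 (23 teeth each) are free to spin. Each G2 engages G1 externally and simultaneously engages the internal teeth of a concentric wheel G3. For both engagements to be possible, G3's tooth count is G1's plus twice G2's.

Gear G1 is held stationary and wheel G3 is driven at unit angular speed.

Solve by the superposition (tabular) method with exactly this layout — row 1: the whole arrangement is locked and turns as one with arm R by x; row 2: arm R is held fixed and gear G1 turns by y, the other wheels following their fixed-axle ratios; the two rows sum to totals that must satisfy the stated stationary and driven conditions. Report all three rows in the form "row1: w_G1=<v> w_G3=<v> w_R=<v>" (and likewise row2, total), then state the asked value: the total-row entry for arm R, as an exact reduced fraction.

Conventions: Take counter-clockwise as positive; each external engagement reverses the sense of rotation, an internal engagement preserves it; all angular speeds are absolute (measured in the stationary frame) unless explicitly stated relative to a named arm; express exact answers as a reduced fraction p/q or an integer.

topology: planetary set — G1 17T / G2 23T / G3 63T, arm = carrier (Willis)
row 1 (train locked, turned with arm): all members turn x
superposition row 2 [arm held]: sun y, ring −(17/63)·y, arm 0
boundary: total ω_sun = x + y = 0 and total ω_ring = x − (17/63)·y = 1  ⇒  y = -63/80, x = 63/80
row 2 ring = −(17/63)·(-63/80) = 17/80
totals (row 1 + row 2): sun 63/80 + (-63/80) = 0, ring 63/80 + 17/80 = 1, arm 63/80 + 0 = 63/80
asked cell (total, arm) = 63/80

row1: w_G1=63/80 w_G3=63/80 w_R=63/80
row2: w_G1=-63/80 w_G3=17/80 w_R=0
total: w_G1=0 w_G3=1 w_R=63/80
asked value: 63/80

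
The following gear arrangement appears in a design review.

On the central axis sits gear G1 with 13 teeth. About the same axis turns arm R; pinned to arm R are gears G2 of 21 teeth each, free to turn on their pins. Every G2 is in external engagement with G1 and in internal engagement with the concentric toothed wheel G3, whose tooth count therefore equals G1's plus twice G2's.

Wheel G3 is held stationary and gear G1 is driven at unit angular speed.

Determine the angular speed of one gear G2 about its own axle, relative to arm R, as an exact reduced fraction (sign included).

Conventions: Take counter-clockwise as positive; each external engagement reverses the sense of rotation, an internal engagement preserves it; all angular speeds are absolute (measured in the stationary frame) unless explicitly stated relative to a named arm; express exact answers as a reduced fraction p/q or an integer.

planetary set (13T centre, 21T on arm, 55T internal) — Willis relation
ring teeth: 13 + 2·21 = 55
13(ω_sun−ω_arm) = −55(ω_ring−ω_arm),  ω_ring = 0, ω_sun = 1
13(1−ω_arm) = −55(0−ω_arm)  ⇒  68·ω_arm = 13  ⇒  ω_arm = 13/68
sun–planet mesh: 13·(1−13/68) = −21·(ω_p−ω_arm)  ⇒  ω_p−ω_arm = -715/1428
exact speed ratio = -715/1428

-715/1428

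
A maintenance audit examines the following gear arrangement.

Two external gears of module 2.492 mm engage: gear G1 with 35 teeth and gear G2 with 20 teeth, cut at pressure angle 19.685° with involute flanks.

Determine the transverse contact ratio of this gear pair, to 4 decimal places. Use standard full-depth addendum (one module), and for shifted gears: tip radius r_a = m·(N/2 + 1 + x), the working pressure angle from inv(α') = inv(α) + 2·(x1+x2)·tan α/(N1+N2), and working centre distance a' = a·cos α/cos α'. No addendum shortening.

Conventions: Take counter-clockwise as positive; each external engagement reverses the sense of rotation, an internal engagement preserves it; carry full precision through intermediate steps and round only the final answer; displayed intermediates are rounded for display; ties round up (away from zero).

1.6347

single-mesh involute tooth geometry (35T engaging 20T at module 2.492)
base radii: r_b1 = 41.061378, r_b2 = 23.463644
tip radii: r_a1 = 46.102000, r_a2 = 27.412000
no profile shift: α' = α, a' = a
action lengths: √(r_a1²−r_b1²) = 20.960860, √(r_a2²−r_b2²) = 14.173043
base pitch p_b = π·m·cos α = 7.371321
CR = (20.960860 + 14.173043 − 68.530000·sin 19.68500°)/7.371321 = 1.634667
contact ratio ≈ 1.6347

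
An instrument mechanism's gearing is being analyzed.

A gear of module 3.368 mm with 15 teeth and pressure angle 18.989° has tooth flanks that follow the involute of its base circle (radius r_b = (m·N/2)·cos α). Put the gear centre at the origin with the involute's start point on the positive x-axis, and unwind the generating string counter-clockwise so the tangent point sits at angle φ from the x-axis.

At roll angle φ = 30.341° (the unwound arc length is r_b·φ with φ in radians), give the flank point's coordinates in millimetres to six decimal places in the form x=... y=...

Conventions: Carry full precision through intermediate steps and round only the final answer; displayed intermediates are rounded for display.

topology: single-mesh involute geometry — m = 3.368, N = 15
pitch radius r_p = m·N/2 = 3.368·15/2 = 25.260000
base radius r_b = r_p·cos α = 25.260000·cos 18.989° = 23.885378
roll angle φ = 30.341° = 0.52955035 rad
x = r_b·(cos φ + φ·sin φ) = 27.003236
y = r_b·(sin φ − φ·cos φ) = 1.149489

x=27.003236 y=1.149489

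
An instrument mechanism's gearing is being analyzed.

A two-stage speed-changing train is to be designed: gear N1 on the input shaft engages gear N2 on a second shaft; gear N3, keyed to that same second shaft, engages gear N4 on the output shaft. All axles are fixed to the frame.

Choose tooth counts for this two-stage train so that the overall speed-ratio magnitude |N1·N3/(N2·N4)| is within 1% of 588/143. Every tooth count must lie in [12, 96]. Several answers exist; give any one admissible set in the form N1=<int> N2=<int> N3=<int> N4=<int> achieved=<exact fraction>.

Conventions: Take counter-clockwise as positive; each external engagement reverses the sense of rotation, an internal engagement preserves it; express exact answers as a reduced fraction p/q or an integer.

N1=14 N2=13 N3=84 N4=22 achieved=588/143

class = fixed-axis compound train [2-stage, 588/143 wanted]
target = 588/143 in lowest terms: an exact hit needs N1·N3 = k·588 and N2·N4 = k·143 for one integer k, every count in [12, 96]; additionally prefer no 1:1 stage (N1 ≠ N2, N3 ≠ N4)
k = 1: no 1:1-free in-range split of k·588 and k·143 into factor pairs; take k = 2
k = 2: N1·N3 = 1176 = 14·84, N2·N4 = 286 = 13·22
achieved = 14·84/(13·22) = 588/143; |achieved − target| = 0 ≤ 147/3575 ✓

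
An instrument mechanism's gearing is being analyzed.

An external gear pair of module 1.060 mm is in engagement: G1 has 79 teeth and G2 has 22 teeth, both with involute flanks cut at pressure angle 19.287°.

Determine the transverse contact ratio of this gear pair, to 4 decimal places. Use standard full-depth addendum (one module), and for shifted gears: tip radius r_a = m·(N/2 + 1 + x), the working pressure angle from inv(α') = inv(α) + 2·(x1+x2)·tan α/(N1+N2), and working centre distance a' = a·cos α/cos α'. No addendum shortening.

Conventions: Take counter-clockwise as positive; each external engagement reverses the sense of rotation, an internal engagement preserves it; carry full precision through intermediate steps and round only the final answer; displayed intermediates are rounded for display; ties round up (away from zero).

1.7384

topology: single-mesh involute geometry — m = 1.060, 79T/22T pair
base radii: r_b1 = 39.520085, r_b2 = 11.005593
tip radii: r_a1 = 42.930000, r_a2 = 12.720000
no profile shift: α' = α, a' = a
action lengths: √(r_a1²−r_b1²) = 16.767463, √(r_a2²−r_b2²) = 6.377720
base pitch p_b = π·m·cos α = 3.143190
CR = (16.767463 + 6.377720 − 53.530000·sin 19.28700°)/3.143190 = 1.738428
contact ratio ≈ 1.7384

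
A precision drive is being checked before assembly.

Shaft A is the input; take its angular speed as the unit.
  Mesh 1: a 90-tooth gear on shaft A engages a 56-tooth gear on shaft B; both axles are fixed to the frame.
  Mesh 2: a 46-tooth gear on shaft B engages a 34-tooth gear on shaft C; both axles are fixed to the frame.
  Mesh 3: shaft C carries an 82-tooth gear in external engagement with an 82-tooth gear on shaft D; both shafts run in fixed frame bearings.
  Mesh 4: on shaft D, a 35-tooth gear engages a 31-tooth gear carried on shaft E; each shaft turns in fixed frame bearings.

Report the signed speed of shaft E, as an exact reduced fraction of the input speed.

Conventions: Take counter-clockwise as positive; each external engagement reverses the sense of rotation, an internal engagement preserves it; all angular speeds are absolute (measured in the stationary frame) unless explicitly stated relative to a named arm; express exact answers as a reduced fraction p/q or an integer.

4-mesh fixed-axis compound train (all bearings frame-fixed)
mesh 1 [90T→56T]: |ω|/ω_in = 1×90/56 = 45/28, sense flips to −
mesh 2 [46T→34T]: |ω|/ω_in = (45/28)×46/34 = 1035/476, sense flips to +
mesh 3 [82T→82T]: |ω|/ω_in = (1035/476)×82/82 = 1035/476, sense flips to −
mesh 4 [35T→31T]: |ω|/ω_in = (1035/476)×35/31 = 5175/2108, sense flips to +
signed output speed (× input speed) = 5175/2108

5175/2108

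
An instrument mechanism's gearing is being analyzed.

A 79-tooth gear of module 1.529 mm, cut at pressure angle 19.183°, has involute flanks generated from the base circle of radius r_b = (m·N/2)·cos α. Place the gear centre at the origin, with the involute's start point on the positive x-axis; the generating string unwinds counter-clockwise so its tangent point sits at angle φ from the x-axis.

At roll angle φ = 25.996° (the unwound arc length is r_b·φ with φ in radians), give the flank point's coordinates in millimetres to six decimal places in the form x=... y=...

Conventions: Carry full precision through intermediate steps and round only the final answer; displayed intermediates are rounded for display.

x=62.614523 y=1.739635

class = single-mesh tooth geometry [base-circle involute, m = 1.529, 79T]
pitch radius r_p = m·N/2 = 1.529·79/2 = 60.395500
base radius r_b = r_p·cos α = 60.395500·cos 19.183° = 57.041974
roll angle φ = 25.996° = 0.45371579 rad
x = r_b·(cos φ + φ·sin φ) = 62.614523
y = r_b·(sin φ − φ·cos φ) = 1.739635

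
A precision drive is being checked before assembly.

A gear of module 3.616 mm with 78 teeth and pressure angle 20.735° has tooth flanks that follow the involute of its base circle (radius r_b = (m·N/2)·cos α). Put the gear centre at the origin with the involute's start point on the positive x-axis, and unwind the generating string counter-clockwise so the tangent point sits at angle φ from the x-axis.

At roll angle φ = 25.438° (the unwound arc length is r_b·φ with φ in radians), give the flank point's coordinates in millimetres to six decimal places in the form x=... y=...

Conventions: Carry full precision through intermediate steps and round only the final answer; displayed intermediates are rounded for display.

topology: single-mesh involute geometry — m = 3.616, N = 78
pitch radius r_p = m·N/2 = 3.616·78/2 = 141.024000
base radius r_b = r_p·cos α = 141.024000·cos 20.735° = 131.889584
roll angle φ = 25.438° = 0.44397686 rad
x = r_b·(cos φ + φ·sin φ) = 144.254738
y = r_b·(sin φ − φ·cos φ) = 3.772119

x=144.254738 y=3.772119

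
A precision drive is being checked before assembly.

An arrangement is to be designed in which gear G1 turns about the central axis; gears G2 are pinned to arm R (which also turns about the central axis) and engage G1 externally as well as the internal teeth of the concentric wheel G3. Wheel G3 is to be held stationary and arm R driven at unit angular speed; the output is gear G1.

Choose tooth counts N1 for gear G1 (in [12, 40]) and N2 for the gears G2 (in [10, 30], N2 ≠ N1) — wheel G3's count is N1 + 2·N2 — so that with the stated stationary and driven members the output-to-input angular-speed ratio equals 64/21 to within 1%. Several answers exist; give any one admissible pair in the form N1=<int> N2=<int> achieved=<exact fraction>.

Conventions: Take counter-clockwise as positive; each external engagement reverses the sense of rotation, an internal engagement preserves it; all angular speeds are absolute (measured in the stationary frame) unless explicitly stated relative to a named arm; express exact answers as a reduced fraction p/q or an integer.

N1=21 N2=11 achieved=64/21

class = planetary set [ratio 64/21 wanted; Willis about the carrier]
Willis with ω_ring = 0: ω_sun/ω_arm = (N1+N3)/N1; set equal to 64/21  ⇒  N3/N1 = 64/21 − 1 = 43/21
N3 = N1 + 2·N2  ⇒  N2/N1 = (N3/N1 − 1)/2 = (43/21 − 1)/2 = 11/21
smallest multiple with N1 ≥ 12 and N2 ≥ 10: k = 1  ⇒  N1 = 1·21 = 21, N2 = 1·11 = 11 (N1 ≤ 40, N2 ≤ 30, N2 ≠ N1 ✓), N3 = 21 + 2·11 = 43
check: (N1+N3)/N1 with N1 = 21, N3 = 43 gives 64/21; |achieved − target| = 0 ≤ 16/525 ✓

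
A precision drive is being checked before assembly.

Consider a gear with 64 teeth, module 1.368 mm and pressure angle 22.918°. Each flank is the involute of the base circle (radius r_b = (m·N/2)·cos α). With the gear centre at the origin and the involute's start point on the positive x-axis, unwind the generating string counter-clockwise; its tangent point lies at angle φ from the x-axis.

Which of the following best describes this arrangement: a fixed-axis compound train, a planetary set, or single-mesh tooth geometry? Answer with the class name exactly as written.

single-mesh tooth geometry

class = single-mesh tooth geometry [base-circle involute, m = 1.368, 64T]
classification: single-mesh tooth geometry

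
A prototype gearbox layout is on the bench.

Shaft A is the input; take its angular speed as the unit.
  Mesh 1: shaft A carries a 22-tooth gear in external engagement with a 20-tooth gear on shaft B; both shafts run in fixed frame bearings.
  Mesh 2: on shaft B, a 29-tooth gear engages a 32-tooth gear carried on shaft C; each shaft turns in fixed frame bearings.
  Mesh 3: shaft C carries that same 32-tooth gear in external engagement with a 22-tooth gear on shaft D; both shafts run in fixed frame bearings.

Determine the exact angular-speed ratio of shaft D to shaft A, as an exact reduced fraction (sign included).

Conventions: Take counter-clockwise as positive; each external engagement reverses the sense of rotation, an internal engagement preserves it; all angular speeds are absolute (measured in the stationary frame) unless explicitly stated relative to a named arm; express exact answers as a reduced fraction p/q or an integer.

class = fixed-axis compound train [3 meshes; 3 ratios multiply, 3 sense flips]
mesh 1 [22T→20T]: running ratio 11/10, sense −
mesh 2 [29T→32T]: running ratio 319/320, sense +
mesh 3 [32T→22T]: running ratio 29/20, sense −
ω_out/ω_in = -29/20

-29/20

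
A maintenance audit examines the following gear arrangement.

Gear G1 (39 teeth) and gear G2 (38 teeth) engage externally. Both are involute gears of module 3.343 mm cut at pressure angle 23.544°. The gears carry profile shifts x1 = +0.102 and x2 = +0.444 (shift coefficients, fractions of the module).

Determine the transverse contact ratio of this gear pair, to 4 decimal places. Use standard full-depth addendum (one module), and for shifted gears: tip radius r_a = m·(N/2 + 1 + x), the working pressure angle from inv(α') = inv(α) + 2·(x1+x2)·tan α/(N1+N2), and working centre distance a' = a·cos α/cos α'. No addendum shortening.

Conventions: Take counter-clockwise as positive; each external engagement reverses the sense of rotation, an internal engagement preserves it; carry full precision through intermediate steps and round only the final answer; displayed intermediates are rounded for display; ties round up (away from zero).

1.4888

class = single-mesh tooth geometry [involute pair 39T × 38T, m = 3.343]
base radii: r_b1 = 59.761791, r_b2 = 58.229438
tip radii: r_a1 = 68.872486, r_a2 = 68.344292
inv(α') = inv(23.544°) + 2·(+0.102+0.444)·tan α/(39+38) = 0.03098488  ⇒  α' = 25.26285°
a' = a·cos α / cos α' = 128.7055·cos 23.544°/cos 25.26285° = 130.469387
action lengths: √(r_a1²−r_b1²) = 34.233721, √(r_a2²−r_b2²) = 35.780929
base pitch p_b = π·m·cos α = 9.628062
CR = (34.233721 + 35.780929 − 130.469387·sin 25.26285°)/9.628062 = 1.488777
contact ratio ≈ 1.4888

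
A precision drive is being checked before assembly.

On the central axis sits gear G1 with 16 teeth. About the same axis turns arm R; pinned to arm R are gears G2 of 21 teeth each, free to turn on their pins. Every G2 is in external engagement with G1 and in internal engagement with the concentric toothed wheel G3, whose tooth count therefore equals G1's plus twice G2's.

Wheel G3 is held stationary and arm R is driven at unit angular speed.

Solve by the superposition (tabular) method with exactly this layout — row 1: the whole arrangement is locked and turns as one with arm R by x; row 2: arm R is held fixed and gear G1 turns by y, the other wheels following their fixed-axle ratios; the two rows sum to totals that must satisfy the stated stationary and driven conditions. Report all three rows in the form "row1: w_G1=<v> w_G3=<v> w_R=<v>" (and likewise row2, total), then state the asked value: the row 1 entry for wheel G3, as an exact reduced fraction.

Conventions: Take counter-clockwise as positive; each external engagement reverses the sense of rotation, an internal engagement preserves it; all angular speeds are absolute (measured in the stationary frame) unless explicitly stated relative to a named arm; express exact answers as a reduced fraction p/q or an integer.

planetary set (16T centre, 21T on arm, 58T internal) — Willis relation
row 1 — lock + rotate with arm: ω_sun = ω_ring = ω_arm = x
row 2: sun turns y, ring = −(16/58)·y, arm 0
boundary: total ω_ring = x − (16/58)·y = 0 and total ω_arm = x = 1  ⇒  y = 29/8, x = 1
row 2 ring = −(16/58)·29/8 = -1
totals (row 1 + row 2): sun 1 + 29/8 = 37/8, ring 1 + (-1) = 0, arm 1 + 0 = 1
asked cell (row1, ring) = 1

row1: w_G1=1 w_G3=1 w_R=1
row2: w_G1=29/8 w_G3=-1 w_R=0
total: w_G1=37/8 w_G3=0 w_R=1
asked value: 1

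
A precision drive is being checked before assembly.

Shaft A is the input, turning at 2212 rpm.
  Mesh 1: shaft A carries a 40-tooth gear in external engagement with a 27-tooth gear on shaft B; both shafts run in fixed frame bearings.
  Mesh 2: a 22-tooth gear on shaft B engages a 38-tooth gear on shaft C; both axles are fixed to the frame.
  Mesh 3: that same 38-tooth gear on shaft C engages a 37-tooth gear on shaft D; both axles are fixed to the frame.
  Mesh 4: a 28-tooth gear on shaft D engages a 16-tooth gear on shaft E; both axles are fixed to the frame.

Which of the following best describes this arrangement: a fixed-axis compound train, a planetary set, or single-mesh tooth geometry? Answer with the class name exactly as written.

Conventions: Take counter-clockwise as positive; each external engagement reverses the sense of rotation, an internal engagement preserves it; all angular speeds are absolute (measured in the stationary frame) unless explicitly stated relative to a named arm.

recognized (5 fixed axles, 4 meshes): fixed-axis compound train
classification: fixed-axis compound train

fixed-axis compound train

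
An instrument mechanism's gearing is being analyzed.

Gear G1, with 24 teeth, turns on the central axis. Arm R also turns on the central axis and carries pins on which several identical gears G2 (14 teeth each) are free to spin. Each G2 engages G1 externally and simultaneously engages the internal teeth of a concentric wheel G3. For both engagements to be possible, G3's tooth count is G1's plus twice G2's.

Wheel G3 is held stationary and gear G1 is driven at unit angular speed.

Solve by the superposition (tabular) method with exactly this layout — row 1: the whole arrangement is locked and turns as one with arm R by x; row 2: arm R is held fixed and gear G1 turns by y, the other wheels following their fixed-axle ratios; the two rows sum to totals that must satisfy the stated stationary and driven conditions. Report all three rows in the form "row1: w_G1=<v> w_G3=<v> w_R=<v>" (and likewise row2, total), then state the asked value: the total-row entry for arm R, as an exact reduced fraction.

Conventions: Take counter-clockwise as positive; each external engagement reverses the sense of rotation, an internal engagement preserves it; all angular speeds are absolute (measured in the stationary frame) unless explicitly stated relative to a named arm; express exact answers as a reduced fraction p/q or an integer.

class = planetary set [G3 = 24+2·14 = 52; Willis about the carrier]
row 1: whole set turns with the arm by x
row 2 (arm held, sun turns y): ω_ring = −(24/52)·y, ω_arm = 0
boundary: total ω_ring = x − (24/52)·y = 0 and total ω_sun = x + y = 1  ⇒  y = 13/19, x = 6/19
row 2 ring = −(24/52)·13/19 = -6/19
totals (row 1 + row 2): sun 6/19 + 13/19 = 1, ring 6/19 + (-6/19) = 0, arm 6/19 + 0 = 6/19
asked cell (total, arm) = 6/19

row1: w_G1=6/19 w_G3=6/19 w_R=6/19
row2: w_G1=13/19 w_G3=-6/19 w_R=0
total: w_G1=1 w_G3=0 w_R=6/19
asked value: 6/19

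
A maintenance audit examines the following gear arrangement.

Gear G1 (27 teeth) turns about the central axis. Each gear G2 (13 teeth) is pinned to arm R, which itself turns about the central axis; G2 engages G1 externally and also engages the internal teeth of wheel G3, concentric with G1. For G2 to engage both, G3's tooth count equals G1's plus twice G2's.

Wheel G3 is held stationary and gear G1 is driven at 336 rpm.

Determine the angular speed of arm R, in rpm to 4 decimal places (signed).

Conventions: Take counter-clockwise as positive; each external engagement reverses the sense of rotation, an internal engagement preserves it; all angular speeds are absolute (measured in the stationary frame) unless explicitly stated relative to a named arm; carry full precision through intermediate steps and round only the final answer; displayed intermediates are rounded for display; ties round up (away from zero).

+113.4000 rpm

planetary set (27T centre, 13T on arm, 53T internal) — Willis relation
normalise by the input: solve with ω_sun = 1, then scale by 336 rpm
ring teeth: 27 + 2·13 = 53
27(ω_sun−ω_arm) = −53(ω_ring−ω_arm),  ω_ring = 0, ω_sun = 1
27(1−ω_arm) = −53(0−ω_arm)  ⇒  80·ω_arm = 27  ⇒  ω_arm = 27/80
scale: ω_arm = 27/80 × 336 rpm = +113.4000 rpm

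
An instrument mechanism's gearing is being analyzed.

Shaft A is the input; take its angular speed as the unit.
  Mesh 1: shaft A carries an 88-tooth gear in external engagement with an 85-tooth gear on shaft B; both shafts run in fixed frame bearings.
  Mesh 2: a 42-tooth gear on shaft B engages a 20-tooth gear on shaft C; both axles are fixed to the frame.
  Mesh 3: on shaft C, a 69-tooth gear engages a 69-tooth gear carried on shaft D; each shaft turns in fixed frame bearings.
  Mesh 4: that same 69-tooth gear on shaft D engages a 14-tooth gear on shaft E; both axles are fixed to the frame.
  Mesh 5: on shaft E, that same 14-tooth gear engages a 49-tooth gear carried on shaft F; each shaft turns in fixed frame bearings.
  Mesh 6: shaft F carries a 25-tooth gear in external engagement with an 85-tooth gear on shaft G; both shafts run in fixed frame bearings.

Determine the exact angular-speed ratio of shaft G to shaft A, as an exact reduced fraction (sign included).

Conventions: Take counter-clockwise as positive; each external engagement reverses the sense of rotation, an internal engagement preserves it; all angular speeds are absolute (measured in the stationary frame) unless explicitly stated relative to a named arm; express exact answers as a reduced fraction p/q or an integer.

9108/10115

class = fixed-axis compound train [6 meshes; 6 ratios multiply, 6 sense flips]
mesh 1 [88T→85T]: running ratio 88/85, sense −
mesh 2 [42T→20T]: running ratio 924/425, sense +
mesh 3 [69T→69T]: running ratio 924/425, sense −
mesh 4 [69T→14T]: running ratio 4554/425, sense +
mesh 5 [14T→49T]: running ratio 9108/2975, sense −
mesh 6 [25T→85T]: running ratio 9108/10115, sense +
ω_out/ω_in = 9108/10115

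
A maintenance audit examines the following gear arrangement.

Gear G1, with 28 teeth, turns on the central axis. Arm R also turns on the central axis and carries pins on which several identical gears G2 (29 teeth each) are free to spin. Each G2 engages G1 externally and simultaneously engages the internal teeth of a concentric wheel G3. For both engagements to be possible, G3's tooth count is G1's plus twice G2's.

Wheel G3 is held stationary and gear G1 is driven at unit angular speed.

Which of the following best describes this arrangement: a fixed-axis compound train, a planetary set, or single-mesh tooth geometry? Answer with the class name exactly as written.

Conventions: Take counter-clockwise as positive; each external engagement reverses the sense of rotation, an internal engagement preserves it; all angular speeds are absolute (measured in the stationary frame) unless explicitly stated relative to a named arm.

planetary set

recognized (axles ride arm R): planetary set, 28/29/86 teeth
classification: planetary set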